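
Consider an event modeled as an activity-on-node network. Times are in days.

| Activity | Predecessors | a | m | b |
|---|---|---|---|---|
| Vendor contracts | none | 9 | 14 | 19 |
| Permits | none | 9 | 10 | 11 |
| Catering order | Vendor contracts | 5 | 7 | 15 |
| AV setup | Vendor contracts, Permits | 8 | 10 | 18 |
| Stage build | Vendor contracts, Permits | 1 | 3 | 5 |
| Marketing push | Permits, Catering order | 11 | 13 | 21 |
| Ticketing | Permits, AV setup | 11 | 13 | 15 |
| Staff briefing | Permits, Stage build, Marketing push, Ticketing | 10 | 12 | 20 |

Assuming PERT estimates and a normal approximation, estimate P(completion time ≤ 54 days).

te_Vendor contracts = (9 + 4·14 + 19)/6 = 84/6 = 14; σ²_Vendor contracts = ((19−9)/6)² = 2.778
te_Permits = (9 + 4·10 + 11)/6 = 60/6 = 10; σ²_Permits = ((11−9)/6)² = 0.111
te_Catering order = (5 + 4·7 + 15)/6 = 48/6 = 8; σ²_Catering order = ((15−5)/6)² = 2.778
te_AV setup = (8 + 4·10 + 18)/6 = 66/6 = 11; σ²_AV setup = ((18−8)/6)² = 2.778
te_Stage build = (1 + 4·3 + 5)/6 = 18/6 = 3; σ²_Stage build = ((5−1)/6)² = 0.444
te_Marketing push = (11 + 4·13 + 21)/6 = 84/6 = 14; σ²_Marketing push = ((21−11)/6)² = 2.778
te_Ticketing = (11 + 4·13 + 15)/6 = 78/6 = 13; σ²_Ticketing = ((15−11)/6)² = 0.444
te_Staff briefing = (10 + 4·12 + 20)/6 = 78/6 = 13; σ²_Staff briefing = ((20−10)/6)² = 2.778

Forward pass:
ES_Vendor contracts = 0; EF_Vendor contracts = 14
ES_Permits = 0; EF_Permits = 10
ES_Catering order = 14; EF_Catering order = 14+8 = 22
ES_AV setup = max(EF_Vendor contracts=14, EF_Permits=10) = 14; EF_AV setup = 14+11 = 25
ES_Stage build = max(EF_Vendor contracts=14, EF_Permits=10) = 14; EF_Stage build = 14+3 = 17
ES_Marketing push = max(EF_Permits=10, EF_Catering order=22) = 22; EF_Marketing push = 22+14 = 36
ES_Ticketing = max(EF_Permits=10, EF_AV setup=25) = 25; EF_Ticketing = 25+13 = 38
ES_Staff briefing = max(EF_Permits=10, EF_Stage build=17, EF_Marketing push=36, EF_Ticketing=38) = 38; EF_Staff briefing = 38+13 = 51
Expected project duration μ = 51 days. Critical path: Vendor contracts → AV setup → Ticketing → Staff briefing.

Variance along critical path = 2.778 + 2.778 + 0.444 + 2.778 = 8.778; σ = √8.778 = 2.963 days.
Z = (54 − 51) / 2.963 = 1.013
P(T ≤ 54) = Φ(1.013) ≈ 0.844

0.844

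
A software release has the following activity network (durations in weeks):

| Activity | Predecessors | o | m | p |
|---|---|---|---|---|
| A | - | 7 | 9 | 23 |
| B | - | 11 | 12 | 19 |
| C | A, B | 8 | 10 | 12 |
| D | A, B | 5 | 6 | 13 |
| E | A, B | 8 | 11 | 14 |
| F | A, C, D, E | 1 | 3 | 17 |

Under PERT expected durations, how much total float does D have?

4 weeks

te_A = (7 + 4·9 + 23)/6 = 66/6 = 11
te_B = (11 + 4·12 + 19)/6 = 78/6 = 13
te_C = (8 + 4·10 + 12)/6 = 60/6 = 10
te_D = (5 + 4·6 + 13)/6 = 42/6 = 7
te_E = (8 + 4·11 + 14)/6 = 66/6 = 11
te_F = (1 + 4·3 + 17)/6 = 30/6 = 5

Forward pass:
ES_A = 0; EF_A = 11
ES_B = 0; EF_B = 13
ES_C = max(EF_A=11, EF_B=13) = 13; EF_C = 13+10 = 23
ES_D = max(EF_A=11, EF_B=13) = 13; EF_D = 13+7 = 20
ES_E = max(EF_A=11, EF_B=13) = 13; EF_E = 13+11 = 24
ES_F = max(EF_A=11, EF_C=23, EF_D=20, EF_E=24) = 24; EF_F = 24+5 = 29
Expected project duration μ = 29 weeks. Critical path: B → E → F.

Backward pass:
LF_F = 29; LS_F = 29−5 = 24
LF_E = LS_F = 24; LS_E = 24−11 = 13
LF_D = LS_F = 24; LS_D = 24−7 = 17
LF_C = LS_F = 24; LS_C = 24−10 = 14
LF_B = min(LS_C=14, LS_D=17, LS_E=13) = 13; LS_B = 13−13 = 0
LF_A = min(LS_C=14, LS_D=17, LS_E=13, LS_F=24) = 13; LS_A = 13−11 = 2
Slack_D = LS_D − ES_D = 17 − 13 = 4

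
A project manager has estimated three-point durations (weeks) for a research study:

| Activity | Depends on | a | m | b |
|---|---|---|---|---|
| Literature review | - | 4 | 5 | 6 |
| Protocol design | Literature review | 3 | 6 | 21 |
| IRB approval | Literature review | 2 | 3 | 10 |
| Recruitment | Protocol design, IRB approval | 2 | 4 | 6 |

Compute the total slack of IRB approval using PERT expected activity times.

te_Literature review = (4 + 4·5 + 6)/6 = 30/6 = 5
te_Protocol design = (3 + 4·6 + 21)/6 = 48/6 = 8
te_IRB approval = (2 + 4·3 + 10)/6 = 24/6 = 4
te_Recruitment = (2 + 4·4 + 6)/6 = 24/6 = 4

Forward pass:
ES_Literature review = 0; EF_Literature review = 5
ES_Protocol design = 5; EF_Protocol design = 5+8 = 13
ES_IRB approval = 5; EF_IRB approval = 5+4 = 9
ES_Recruitment = max(EF_Protocol design=13, EF_IRB approval=9) = 13; EF_Recruitment = 13+4 = 17
Expected project duration μ = 17 weeks. Critical path: Literature review → Protocol design → Recruitment.

Backward pass:
LF_Recruitment = 17; LS_Recruitment = 17−4 = 13
LF_IRB approval = LS_Recruitment = 13; LS_IRB approval = 13−4 = 9
LF_Protocol design = LS_Recruitment = 13; LS_Protocol design = 13−8 = 5
LF_Literature review = min(LS_Protocol design=5, LS_IRB approval=9) = 5; LS_Literature review = 5−5 = 0
Slack_IRB approval = LS_IRB approval − ES_IRB approval = 9 − 5 = 4

4 weeks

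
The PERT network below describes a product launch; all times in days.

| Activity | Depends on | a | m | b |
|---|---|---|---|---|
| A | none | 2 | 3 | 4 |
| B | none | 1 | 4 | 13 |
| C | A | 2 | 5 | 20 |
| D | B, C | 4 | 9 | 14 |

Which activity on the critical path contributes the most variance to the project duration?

te_A = (2 + 4·3 + 4)/6 = 18/6 = 3; σ²_A = ((4−2)/6)² = 0.111
te_B = (1 + 4·4 + 13)/6 = 30/6 = 5; σ²_B = ((13−1)/6)² = 4.000
te_C = (2 + 4·5 + 20)/6 = 42/6 = 7; σ²_C = ((20−2)/6)² = 9.000
te_D = (4 + 4·9 + 14)/6 = 54/6 = 9; σ²_D = ((14−4)/6)² = 2.778

Forward pass:
ES_A = 0; EF_A = 3
ES_B = 0; EF_B = 5
ES_C = 3; EF_C = 3+7 = 10
ES_D = max(EF_B=5, EF_C=10) = 10; EF_D = 10+9 = 19
Expected project duration μ = 19 days. Critical path: A → C → D.

Variances on critical path: σ²_A=0.111, σ²_C=9.000, σ²_D=2.778.
Largest is σ²_C = 9.000.

C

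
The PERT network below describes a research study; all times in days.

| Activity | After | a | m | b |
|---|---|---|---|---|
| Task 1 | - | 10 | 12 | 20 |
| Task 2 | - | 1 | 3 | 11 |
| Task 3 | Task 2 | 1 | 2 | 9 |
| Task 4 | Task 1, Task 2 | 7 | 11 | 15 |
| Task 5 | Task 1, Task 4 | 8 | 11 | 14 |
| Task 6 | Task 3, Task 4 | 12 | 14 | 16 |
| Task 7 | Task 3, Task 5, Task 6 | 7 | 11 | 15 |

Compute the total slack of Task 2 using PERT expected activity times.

9 days

te_Task 1 = (10 + 4·12 + 20)/6 = 78/6 = 13
te_Task 2 = (1 + 4·3 + 11)/6 = 24/6 = 4
te_Task 3 = (1 + 4·2 + 9)/6 = 18/6 = 3
te_Task 4 = (7 + 4·11 + 15)/6 = 66/6 = 11
te_Task 5 = (8 + 4·11 + 14)/6 = 66/6 = 11
te_Task 6 = (12 + 4·14 + 16)/6 = 84/6 = 14
te_Task 7 = (7 + 4·11 + 15)/6 = 66/6 = 11

Forward pass:
ES_Task 1 = 0; EF_Task 1 = 13
ES_Task 2 = 0; EF_Task 2 = 4
ES_Task 3 = 4; EF_Task 3 = 4+3 = 7
ES_Task 4 = max(EF_Task 1=13, EF_Task 2=4) = 13; EF_Task 4 = 13+11 = 24
ES_Task 5 = max(EF_Task 1=13, EF_Task 4=24) = 24; EF_Task 5 = 24+11 = 35
ES_Task 6 = max(EF_Task 3=7, EF_Task 4=24) = 24; EF_Task 6 = 24+14 = 38
ES_Task 7 = max(EF_Task 3=7, EF_Task 5=35, EF_Task 6=38) = 38; EF_Task 7 = 38+11 = 49
Expected project duration μ = 49 days. Critical path: Task 1 → Task 4 → Task 6 → Task 7.

Backward pass:
LF_Task 7 = 49; LS_Task 7 = 49−11 = 38
LF_Task 6 = LS_Task 7 = 38; LS_Task 6 = 38−14 = 24
LF_Task 5 = LS_Task 7 = 38; LS_Task 5 = 38−11 = 27
LF_Task 4 = min(LS_Task 5=27, LS_Task 6=24) = 24; LS_Task 4 = 24−11 = 13
LF_Task 3 = min(LS_Task 6=24, LS_Task 7=38) = 24; LS_Task 3 = 24−3 = 21
LF_Task 2 = min(LS_Task 3=21, LS_Task 4=13) = 13; LS_Task 2 = 13−4 = 9
LF_Task 1 = min(LS_Task 4=13, LS_Task 5=27) = 13; LS_Task 1 = 13−13 = 0
Slack_Task 2 = LS_Task 2 − ES_Task 2 = 9 − 0 = 9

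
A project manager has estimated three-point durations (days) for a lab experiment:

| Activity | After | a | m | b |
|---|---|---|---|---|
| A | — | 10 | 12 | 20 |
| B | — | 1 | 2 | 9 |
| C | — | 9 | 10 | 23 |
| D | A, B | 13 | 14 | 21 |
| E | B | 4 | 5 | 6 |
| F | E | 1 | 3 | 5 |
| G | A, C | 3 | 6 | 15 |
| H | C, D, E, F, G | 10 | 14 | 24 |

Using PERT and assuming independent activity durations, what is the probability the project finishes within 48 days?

0.943

te_A = (10 + 4·12 + 20)/6 = 78/6 = 13; σ²_A = ((20−10)/6)² = 2.778
te_B = (1 + 4·2 + 9)/6 = 18/6 = 3; σ²_B = ((9−1)/6)² = 1.778
te_C = (9 + 4·10 + 23)/6 = 72/6 = 12; σ²_C = ((23−9)/6)² = 5.444
te_D = (13 + 4·14 + 21)/6 = 90/6 = 15; σ²_D = ((21−13)/6)² = 1.778
te_E = (4 + 4·5 + 6)/6 = 30/6 = 5; σ²_E = ((6−4)/6)² = 0.111
te_F = (1 + 4·3 + 5)/6 = 18/6 = 3; σ²_F = ((5−1)/6)² = 0.444
te_G = (3 + 4·6 + 15)/6 = 42/6 = 7; σ²_G = ((15−3)/6)² = 4.000
te_H = (10 + 4·14 + 24)/6 = 90/6 = 15; σ²_H = ((24−10)/6)² = 5.444

Forward pass:
ES_A = 0; EF_A = 13
ES_B = 0; EF_B = 3
ES_C = 0; EF_C = 12
ES_D = max(EF_A=13, EF_B=3) = 13; EF_D = 13+15 = 28
ES_E = 3; EF_E = 3+5 = 8
ES_F = 8; EF_F = 8+3 = 11
ES_G = max(EF_A=13, EF_C=12) = 13; EF_G = 13+7 = 20
ES_H = max(EF_C=12, EF_D=28, EF_E=8, EF_F=11, EF_G=20) = 28; EF_H = 28+15 = 43
Expected project duration μ = 43 days. Critical path: A → D → H.

Variance along critical path = 2.778 + 1.778 + 5.444 = 10.000; σ = √10.000 = 3.162 days.
Z = (48 − 43) / 3.162 = 1.581
P(T ≤ 48) = Φ(1.581) ≈ 0.943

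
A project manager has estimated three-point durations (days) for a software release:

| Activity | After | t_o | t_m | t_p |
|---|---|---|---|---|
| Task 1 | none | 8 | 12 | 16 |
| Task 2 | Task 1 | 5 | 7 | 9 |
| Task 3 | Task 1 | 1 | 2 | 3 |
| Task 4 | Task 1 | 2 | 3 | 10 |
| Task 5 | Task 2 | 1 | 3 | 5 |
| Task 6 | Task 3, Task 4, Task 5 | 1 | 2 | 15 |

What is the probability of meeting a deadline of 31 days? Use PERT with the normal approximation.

te_Task 1 = (8 + 4·12 + 16)/6 = 72/6 = 12; σ²_Task 1 = ((16−8)/6)² = 1.778
te_Task 2 = (5 + 4·7 + 9)/6 = 42/6 = 7; σ²_Task 2 = ((9−5)/6)² = 0.444
te_Task 3 = (1 + 4·2 + 3)/6 = 12/6 = 2; σ²_Task 3 = ((3−1)/6)² = 0.111
te_Task 4 = (2 + 4·3 + 10)/6 = 24/6 = 4; σ²_Task 4 = ((10−2)/6)² = 1.778
te_Task 5 = (1 + 4·3 + 5)/6 = 18/6 = 3; σ²_Task 5 = ((5−1)/6)² = 0.444
te_Task 6 = (1 + 4·2 + 15)/6 = 24/6 = 4; σ²_Task 6 = ((15−1)/6)² = 5.444

Forward pass:
ES_Task 1 = 0; EF_Task 1 = 12
ES_Task 2 = 12; EF_Task 2 = 12+7 = 19
ES_Task 3 = 12; EF_Task 3 = 12+2 = 14
ES_Task 4 = 12; EF_Task 4 = 12+4 = 16
ES_Task 5 = 19; EF_Task 5 = 19+3 = 22
ES_Task 6 = max(EF_Task 3=14, EF_Task 4=16, EF_Task 5=22) = 22; EF_Task 6 = 22+4 = 26
Expected project duration μ = 26 days. Critical path: Task 1 → Task 2 → Task 5 → Task 6.

Variance along critical path = 1.778 + 0.444 + 0.444 + 5.444 = 8.111; σ = √8.111 = 2.848 days.
Z = (31 − 26) / 2.848 = 1.756
P(T ≤ 31) = Φ(1.756) ≈ 0.960

0.960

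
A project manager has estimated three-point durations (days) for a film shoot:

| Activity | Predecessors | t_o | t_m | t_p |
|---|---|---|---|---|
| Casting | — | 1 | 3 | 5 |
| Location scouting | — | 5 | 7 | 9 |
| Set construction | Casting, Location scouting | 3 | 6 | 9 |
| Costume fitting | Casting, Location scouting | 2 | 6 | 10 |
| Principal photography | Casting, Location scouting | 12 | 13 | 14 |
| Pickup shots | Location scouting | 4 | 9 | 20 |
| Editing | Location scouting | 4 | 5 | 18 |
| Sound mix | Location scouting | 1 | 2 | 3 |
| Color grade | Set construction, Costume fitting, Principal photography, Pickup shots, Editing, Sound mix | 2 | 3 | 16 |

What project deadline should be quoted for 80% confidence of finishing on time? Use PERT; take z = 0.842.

27.1 days

te_Casting = (1 + 4·3 + 5)/6 = 18/6 = 3; σ²_Casting = ((5−1)/6)² = 0.444
te_Location scouting = (5 + 4·7 + 9)/6 = 42/6 = 7; σ²_Location scouting = ((9−5)/6)² = 0.444
te_Set construction = (3 + 4·6 + 9)/6 = 36/6 = 6; σ²_Set construction = ((9−3)/6)² = 1.000
te_Costume fitting = (2 + 4·6 + 10)/6 = 36/6 = 6; σ²_Costume fitting = ((10−2)/6)² = 1.778
te_Principal photography = (12 + 4·13 + 14)/6 = 78/6 = 13; σ²_Principal photography = ((14−12)/6)² = 0.111
te_Pickup shots = (4 + 4·9 + 20)/6 = 60/6 = 10; σ²_Pickup shots = ((20−4)/6)² = 7.111
te_Editing = (4 + 4·5 + 18)/6 = 42/6 = 7; σ²_Editing = ((18−4)/6)² = 5.444
te_Sound mix = (1 + 4·2 + 3)/6 = 12/6 = 2; σ²_Sound mix = ((3−1)/6)² = 0.111
te_Color grade = (2 + 4·3 + 16)/6 = 30/6 = 5; σ²_Color grade = ((16−2)/6)² = 5.444

Forward pass:
ES_Casting = 0; EF_Casting = 3
ES_Location scouting = 0; EF_Location scouting = 7
ES_Set construction = max(EF_Casting=3, EF_Location scouting=7) = 7; EF_Set construction = 7+6 = 13
ES_Costume fitting = max(EF_Casting=3, EF_Location scouting=7) = 7; EF_Costume fitting = 7+6 = 13
ES_Principal photography = max(EF_Casting=3, EF_Location scouting=7) = 7; EF_Principal photography = 7+13 = 20
ES_Pickup shots = 7; EF_Pickup shots = 7+10 = 17
ES_Editing = 7; EF_Editing = 7+7 = 14
ES_Sound mix = 7; EF_Sound mix = 7+2 = 9
ES_Color grade = max(EF_Set construction=13, EF_Costume fitting=13, EF_Principal photography=20, EF_Pickup shots=17, EF_Editing=14, EF_Sound mix=9) = 20; EF_Color grade = 20+5 = 25
Expected project duration μ = 25 days. Critical path: Location scouting → Principal photography → Color grade.

Variance along critical path = 0.444 + 0.111 + 5.444 = 6.000; σ = 2.449 days.
D = μ + z·σ = 25 + 0.842·2.449 = 27.1 days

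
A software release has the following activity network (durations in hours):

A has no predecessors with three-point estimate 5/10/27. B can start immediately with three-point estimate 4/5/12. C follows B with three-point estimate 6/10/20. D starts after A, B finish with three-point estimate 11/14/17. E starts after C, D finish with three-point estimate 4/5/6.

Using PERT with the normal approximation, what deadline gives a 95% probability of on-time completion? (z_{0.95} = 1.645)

37.3 hours

te_A = (5 + 4·10 + 27)/6 = 72/6 = 12; σ²_A = ((27−5)/6)² = 13.444
te_B = (4 + 4·5 + 12)/6 = 36/6 = 6; σ²_B = ((12−4)/6)² = 1.778
te_C = (6 + 4·10 + 20)/6 = 66/6 = 11; σ²_C = ((20−6)/6)² = 5.444
te_D = (11 + 4·14 + 17)/6 = 84/6 = 14; σ²_D = ((17−11)/6)² = 1.000
te_E = (4 + 4·5 + 6)/6 = 30/6 = 5; σ²_E = ((6−4)/6)² = 0.111

Forward pass:
ES_A = 0; EF_A = 12
ES_B = 0; EF_B = 6
ES_C = 6; EF_C = 6+11 = 17
ES_D = max(EF_A=12, EF_B=6) = 12; EF_D = 12+14 = 26
ES_E = max(EF_C=17, EF_D=26) = 26; EF_E = 26+5 = 31
Expected project duration μ = 31 hours. Critical path: A → D → E.

Variance along critical path = 13.444 + 1.000 + 0.111 = 14.556; σ = 3.815 hours.
D = μ + z·σ = 31 + 1.645·3.815 = 37.3 hours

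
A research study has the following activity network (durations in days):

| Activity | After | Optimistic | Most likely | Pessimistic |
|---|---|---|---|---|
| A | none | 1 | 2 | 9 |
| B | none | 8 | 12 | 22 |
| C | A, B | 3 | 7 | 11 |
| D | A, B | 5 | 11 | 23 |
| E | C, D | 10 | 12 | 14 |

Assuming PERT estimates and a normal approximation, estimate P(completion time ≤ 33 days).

te_A = (1 + 4·2 + 9)/6 = 18/6 = 3; σ²_A = ((9−1)/6)² = 1.778
te_B = (8 + 4·12 + 22)/6 = 78/6 = 13; σ²_B = ((22−8)/6)² = 5.444
te_C = (3 + 4·7 + 11)/6 = 42/6 = 7; σ²_C = ((11−3)/6)² = 1.778
te_D = (5 + 4·11 + 23)/6 = 72/6 = 12; σ²_D = ((23−5)/6)² = 9.000
te_E = (10 + 4·12 + 14)/6 = 72/6 = 12; σ²_E = ((14−10)/6)² = 0.444

Forward pass:
ES_A = 0; EF_A = 3
ES_B = 0; EF_B = 13
ES_C = max(EF_A=3, EF_B=13) = 13; EF_C = 13+7 = 20
ES_D = max(EF_A=3, EF_B=13) = 13; EF_D = 13+12 = 25
ES_E = max(EF_C=20, EF_D=25) = 25; EF_E = 25+12 = 37
Expected project duration μ = 37 days. Critical path: B → D → E.

Variance along critical path = 5.444 + 9.000 + 0.444 = 14.889; σ = √14.889 = 3.859 days.
Z = (33 − 37) / 3.859 = -1.037
P(T ≤ 33) = Φ(-1.037) ≈ 0.150

0.150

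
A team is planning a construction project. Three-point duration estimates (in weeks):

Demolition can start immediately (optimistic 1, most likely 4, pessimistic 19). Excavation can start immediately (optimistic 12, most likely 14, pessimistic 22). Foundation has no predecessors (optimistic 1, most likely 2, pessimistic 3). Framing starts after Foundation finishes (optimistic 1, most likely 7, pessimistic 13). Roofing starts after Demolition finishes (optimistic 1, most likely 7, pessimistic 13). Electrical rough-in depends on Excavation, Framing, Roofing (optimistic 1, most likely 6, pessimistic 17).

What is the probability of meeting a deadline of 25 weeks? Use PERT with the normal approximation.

te_Demolition = (1 + 4·4 + 19)/6 = 36/6 = 6; σ²_Demolition = ((19−1)/6)² = 9.000
te_Excavation = (12 + 4·14 + 22)/6 = 90/6 = 15; σ²_Excavation = ((22−12)/6)² = 2.778
te_Foundation = (1 + 4·2 + 3)/6 = 12/6 = 2; σ²_Foundation = ((3−1)/6)² = 0.111
te_Framing = (1 + 4·7 + 13)/6 = 42/6 = 7; σ²_Framing = ((13−1)/6)² = 4.000
te_Roofing = (1 + 4·7 + 13)/6 = 42/6 = 7; σ²_Roofing = ((13−1)/6)² = 4.000
te_Electrical rough-in = (1 + 4·6 + 17)/6 = 42/6 = 7; σ²_Electrical rough-in = ((17−1)/6)² = 7.111

Forward pass:
ES_Demolition = 0; EF_Demolition = 6
ES_Excavation = 0; EF_Excavation = 15
ES_Foundation = 0; EF_Foundation = 2
ES_Framing = 2; EF_Framing = 2+7 = 9
ES_Roofing = 6; EF_Roofing = 6+7 = 13
ES_Electrical rough-in = max(EF_Excavation=15, EF_Framing=9, EF_Roofing=13) = 15; EF_Electrical rough-in = 15+7 = 22
Expected project duration μ = 22 weeks. Critical path: Excavation → Electrical rough-in.

Variance along critical path = 2.778 + 7.111 = 9.889; σ = √9.889 = 3.145 weeks.
Z = (25 − 22) / 3.145 = 0.954
P(T ≤ 25) = Φ(0.954) ≈ 0.830

0.830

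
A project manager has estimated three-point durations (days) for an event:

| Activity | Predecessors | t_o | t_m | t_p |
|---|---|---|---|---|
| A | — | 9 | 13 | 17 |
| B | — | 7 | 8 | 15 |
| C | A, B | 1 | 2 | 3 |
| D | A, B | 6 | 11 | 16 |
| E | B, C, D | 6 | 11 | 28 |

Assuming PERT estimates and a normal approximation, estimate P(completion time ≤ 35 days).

te_A = (9 + 4·13 + 17)/6 = 78/6 = 13; σ²_A = ((17−9)/6)² = 1.778
te_B = (7 + 4·8 + 15)/6 = 54/6 = 9; σ²_B = ((15−7)/6)² = 1.778
te_C = (1 + 4·2 + 3)/6 = 12/6 = 2; σ²_C = ((3−1)/6)² = 0.111
te_D = (6 + 4·11 + 16)/6 = 66/6 = 11; σ²_D = ((16−6)/6)² = 2.778
te_E = (6 + 4·11 + 28)/6 = 78/6 = 13; σ²_E = ((28−6)/6)² = 13.444

Forward pass:
ES_A = 0; EF_A = 13
ES_B = 0; EF_B = 9
ES_C = max(EF_A=13, EF_B=9) = 13; EF_C = 13+2 = 15
ES_D = max(EF_A=13, EF_B=9) = 13; EF_D = 13+11 = 24
ES_E = max(EF_B=9, EF_C=15, EF_D=24) = 24; EF_E = 24+13 = 37
Expected project duration μ = 37 days. Critical path: A → D → E.

Variance along critical path = 1.778 + 2.778 + 13.444 = 18.000; σ = √18.000 = 4.243 days.
Z = (35 − 37) / 4.243 = -0.471
P(T ≤ 35) = Φ(-0.471) ≈ 0.319

0.319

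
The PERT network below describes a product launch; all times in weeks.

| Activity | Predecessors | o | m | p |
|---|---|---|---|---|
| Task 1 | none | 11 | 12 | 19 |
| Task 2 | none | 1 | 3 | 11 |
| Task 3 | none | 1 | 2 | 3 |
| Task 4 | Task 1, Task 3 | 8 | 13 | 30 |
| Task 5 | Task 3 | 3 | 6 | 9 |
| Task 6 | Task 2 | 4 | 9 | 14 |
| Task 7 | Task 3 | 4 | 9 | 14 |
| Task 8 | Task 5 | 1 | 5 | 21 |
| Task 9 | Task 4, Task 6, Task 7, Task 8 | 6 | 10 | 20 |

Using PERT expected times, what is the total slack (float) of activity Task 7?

te_Task 1 = (11 + 4·12 + 19)/6 = 78/6 = 13
te_Task 2 = (1 + 4·3 + 11)/6 = 24/6 = 4
te_Task 3 = (1 + 4·2 + 3)/6 = 12/6 = 2
te_Task 4 = (8 + 4·13 + 30)/6 = 90/6 = 15
te_Task 5 = (3 + 4·6 + 9)/6 = 36/6 = 6
te_Task 6 = (4 + 4·9 + 14)/6 = 54/6 = 9
te_Task 7 = (4 + 4·9 + 14)/6 = 54/6 = 9
te_Task 8 = (1 + 4·5 + 21)/6 = 42/6 = 7
te_Task 9 = (6 + 4·10 + 20)/6 = 66/6 = 11

Forward pass:
ES_Task 1 = 0; EF_Task 1 = 13
ES_Task 2 = 0; EF_Task 2 = 4
ES_Task 3 = 0; EF_Task 3 = 2
ES_Task 4 = max(EF_Task 1=13, EF_Task 3=2) = 13; EF_Task 4 = 13+15 = 28
ES_Task 5 = 2; EF_Task 5 = 2+6 = 8
ES_Task 6 = 4; EF_Task 6 = 4+9 = 13
ES_Task 7 = 2; EF_Task 7 = 2+9 = 11
ES_Task 8 = 8; EF_Task 8 = 8+7 = 15
ES_Task 9 = max(EF_Task 4=28, EF_Task 6=13, EF_Task 7=11, EF_Task 8=15) = 28; EF_Task 9 = 28+11 = 39
Expected project duration μ = 39 weeks. Critical path: Task 1 → Task 4 → Task 9.

Backward pass:
LF_Task 9 = 39; LS_Task 9 = 39−11 = 28
LF_Task 8 = LS_Task 9 = 28; LS_Task 8 = 28−7 = 21
LF_Task 7 = LS_Task 9 = 28; LS_Task 7 = 28−9 = 19
LF_Task 6 = LS_Task 9 = 28; LS_Task 6 = 28−9 = 19
LF_Task 5 = LS_Task 8 = 21; LS_Task 5 = 21−6 = 15
LF_Task 4 = LS_Task 9 = 28; LS_Task 4 = 28−15 = 13
LF_Task 3 = min(LS_Task 4=13, LS_Task 5=15, LS_Task 7=19) = 13; LS_Task 3 = 13−2 = 11
LF_Task 2 = LS_Task 6 = 19; LS_Task 2 = 19−4 = 15
LF_Task 1 = LS_Task 4 = 13; LS_Task 1 = 13−13 = 0
Slack_Task 7 = LS_Task 7 − ES_Task 7 = 19 − 2 = 17

17 weeks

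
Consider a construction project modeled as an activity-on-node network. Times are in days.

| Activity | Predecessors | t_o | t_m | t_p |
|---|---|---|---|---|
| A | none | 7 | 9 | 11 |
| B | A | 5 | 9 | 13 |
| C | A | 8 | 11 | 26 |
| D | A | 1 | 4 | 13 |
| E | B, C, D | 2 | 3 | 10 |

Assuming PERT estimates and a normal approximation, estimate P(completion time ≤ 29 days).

te_A = (7 + 4·9 + 11)/6 = 54/6 = 9; σ²_A = ((11−7)/6)² = 0.444
te_B = (5 + 4·9 + 13)/6 = 54/6 = 9; σ²_B = ((13−5)/6)² = 1.778
te_C = (8 + 4·11 + 26)/6 = 78/6 = 13; σ²_C = ((26−8)/6)² = 9.000
te_D = (1 + 4·4 + 13)/6 = 30/6 = 5; σ²_D = ((13−1)/6)² = 4.000
te_E = (2 + 4·3 + 10)/6 = 24/6 = 4; σ²_E = ((10−2)/6)² = 1.778

Forward pass:
ES_A = 0; EF_A = 9
ES_B = 9; EF_B = 9+9 = 18
ES_C = 9; EF_C = 9+13 = 22
ES_D = 9; EF_D = 9+5 = 14
ES_E = max(EF_B=18, EF_C=22, EF_D=14) = 22; EF_E = 22+4 = 26
Expected project duration μ = 26 days. Critical path: A → C → E.

Variance along critical path = 0.444 + 9.000 + 1.778 = 11.222; σ = √11.222 = 3.350 days.
Z = (29 − 26) / 3.350 = 0.896
P(T ≤ 29) = Φ(0.896) ≈ 0.815

0.815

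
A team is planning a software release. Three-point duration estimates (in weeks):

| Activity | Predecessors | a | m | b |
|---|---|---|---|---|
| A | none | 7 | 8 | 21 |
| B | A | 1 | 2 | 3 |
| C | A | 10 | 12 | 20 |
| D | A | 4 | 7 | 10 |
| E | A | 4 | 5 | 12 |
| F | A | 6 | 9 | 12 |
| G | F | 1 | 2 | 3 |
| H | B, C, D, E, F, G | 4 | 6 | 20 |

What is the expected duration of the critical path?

te_A = (7 + 4·8 + 21)/6 = 60/6 = 10
te_B = (1 + 4·2 + 3)/6 = 12/6 = 2
te_C = (10 + 4·12 + 20)/6 = 78/6 = 13
te_D = (4 + 4·7 + 10)/6 = 42/6 = 7
te_E = (4 + 4·5 + 12)/6 = 36/6 = 6
te_F = (6 + 4·9 + 12)/6 = 54/6 = 9
te_G = (1 + 4·2 + 3)/6 = 12/6 = 2
te_H = (4 + 4·6 + 20)/6 = 48/6 = 8

Forward pass:
ES_A = 0; EF_A = 10
ES_B = 10; EF_B = 10+2 = 12
ES_C = 10; EF_C = 10+13 = 23
ES_D = 10; EF_D = 10+7 = 17
ES_E = 10; EF_E = 10+6 = 16
ES_F = 10; EF_F = 10+9 = 19
ES_G = 19; EF_G = 19+2 = 21
ES_H = max(EF_B=12, EF_C=23, EF_D=17, EF_E=16, EF_F=19, EF_G=21) = 23; EF_H = 23+8 = 31
Expected project duration μ = 31 weeks. Critical path: A → C → H.

31 weeks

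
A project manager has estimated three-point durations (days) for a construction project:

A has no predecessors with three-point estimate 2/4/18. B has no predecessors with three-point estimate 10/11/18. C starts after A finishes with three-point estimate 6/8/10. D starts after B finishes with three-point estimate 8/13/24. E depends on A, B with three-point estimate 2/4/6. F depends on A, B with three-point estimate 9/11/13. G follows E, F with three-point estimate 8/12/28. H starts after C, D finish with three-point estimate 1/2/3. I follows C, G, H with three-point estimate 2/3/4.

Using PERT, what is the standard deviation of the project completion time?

3.67 days

te_A = (2 + 4·4 + 18)/6 = 36/6 = 6; σ²_A = ((18−2)/6)² = 7.111
te_B = (10 + 4·11 + 18)/6 = 72/6 = 12; σ²_B = ((18−10)/6)² = 1.778
te_C = (6 + 4·8 + 10)/6 = 48/6 = 8; σ²_C = ((10−6)/6)² = 0.444
te_D = (8 + 4·13 + 24)/6 = 84/6 = 14; σ²_D = ((24−8)/6)² = 7.111
te_E = (2 + 4·4 + 6)/6 = 24/6 = 4; σ²_E = ((6−2)/6)² = 0.444
te_F = (9 + 4·11 + 13)/6 = 66/6 = 11; σ²_F = ((13−9)/6)² = 0.444
te_G = (8 + 4·12 + 28)/6 = 84/6 = 14; σ²_G = ((28−8)/6)² = 11.111
te_H = (1 + 4·2 + 3)/6 = 12/6 = 2; σ²_H = ((3−1)/6)² = 0.111
te_I = (2 + 4·3 + 4)/6 = 18/6 = 3; σ²_I = ((4−2)/6)² = 0.111

Forward pass:
ES_A = 0; EF_A = 6
ES_B = 0; EF_B = 12
ES_C = 6; EF_C = 6+8 = 14
ES_D = 12; EF_D = 12+14 = 26
ES_E = max(EF_A=6, EF_B=12) = 12; EF_E = 12+4 = 16
ES_F = max(EF_A=6, EF_B=12) = 12; EF_F = 12+11 = 23
ES_G = max(EF_E=16, EF_F=23) = 23; EF_G = 23+14 = 37
ES_H = max(EF_C=14, EF_D=26) = 26; EF_H = 26+2 = 28
ES_I = max(EF_C=14, EF_G=37, EF_H=28) = 37; EF_I = 37+3 = 40
Expected project duration μ = 40 days. Critical path: B → F → G → I.

Variance along critical path = 1.778 + 0.444 + 11.111 + 0.111 = 13.444
σ = √13.444 = 3.667 days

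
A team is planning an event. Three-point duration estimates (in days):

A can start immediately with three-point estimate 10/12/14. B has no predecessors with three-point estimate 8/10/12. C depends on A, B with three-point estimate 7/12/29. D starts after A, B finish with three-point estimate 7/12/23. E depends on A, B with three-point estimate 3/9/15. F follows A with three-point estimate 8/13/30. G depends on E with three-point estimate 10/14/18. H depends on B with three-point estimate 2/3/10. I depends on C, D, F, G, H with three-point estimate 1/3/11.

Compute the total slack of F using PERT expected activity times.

te_A = (10 + 4·12 + 14)/6 = 72/6 = 12
te_B = (8 + 4·10 + 12)/6 = 60/6 = 10
te_C = (7 + 4·12 + 29)/6 = 84/6 = 14
te_D = (7 + 4·12 + 23)/6 = 78/6 = 13
te_E = (3 + 4·9 + 15)/6 = 54/6 = 9
te_F = (8 + 4·13 + 30)/6 = 90/6 = 15
te_G = (10 + 4·14 + 18)/6 = 84/6 = 14
te_H = (2 + 4·3 + 10)/6 = 24/6 = 4
te_I = (1 + 4·3 + 11)/6 = 24/6 = 4

Forward pass:
ES_A = 0; EF_A = 12
ES_B = 0; EF_B = 10
ES_C = max(EF_A=12, EF_B=10) = 12; EF_C = 12+14 = 26
ES_D = max(EF_A=12, EF_B=10) = 12; EF_D = 12+13 = 25
ES_E = max(EF_A=12, EF_B=10) = 12; EF_E = 12+9 = 21
ES_F = 12; EF_F = 12+15 = 27
ES_G = 21; EF_G = 21+14 = 35
ES_H = 10; EF_H = 10+4 = 14
ES_I = max(EF_C=26, EF_D=25, EF_F=27, EF_G=35, EF_H=14) = 35; EF_I = 35+4 = 39
Expected project duration μ = 39 days. Critical path: A → E → G → I.

Backward pass:
LF_I = 39; LS_I = 39−4 = 35
LF_H = LS_I = 35; LS_H = 35−4 = 31
LF_G = LS_I = 35; LS_G = 35−14 = 21
LF_F = LS_I = 35; LS_F = 35−15 = 20
LF_E = LS_G = 21; LS_E = 21−9 = 12
LF_D = LS_I = 35; LS_D = 35−13 = 22
LF_C = LS_I = 35; LS_C = 35−14 = 21
LF_B = min(LS_C=21, LS_D=22, LS_E=12, LS_H=31) = 12; LS_B = 12−10 = 2
LF_A = min(LS_C=21, LS_D=22, LS_E=12, LS_F=20) = 12; LS_A = 12−12 = 0
Slack_F = LS_F − ES_F = 20 − 12 = 8

8 days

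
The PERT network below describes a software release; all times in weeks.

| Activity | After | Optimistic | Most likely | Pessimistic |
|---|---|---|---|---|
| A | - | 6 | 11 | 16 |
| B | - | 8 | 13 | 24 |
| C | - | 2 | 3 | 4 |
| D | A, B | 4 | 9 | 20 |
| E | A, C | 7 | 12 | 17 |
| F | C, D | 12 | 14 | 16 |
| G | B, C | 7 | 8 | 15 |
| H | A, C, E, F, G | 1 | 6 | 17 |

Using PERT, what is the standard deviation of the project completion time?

te_A = (6 + 4·11 + 16)/6 = 66/6 = 11; σ²_A = ((16−6)/6)² = 2.778
te_B = (8 + 4·13 + 24)/6 = 84/6 = 14; σ²_B = ((24−8)/6)² = 7.111
te_C = (2 + 4·3 + 4)/6 = 18/6 = 3; σ²_C = ((4−2)/6)² = 0.111
te_D = (4 + 4·9 + 20)/6 = 60/6 = 10; σ²_D = ((20−4)/6)² = 7.111
te_E = (7 + 4·12 + 17)/6 = 72/6 = 12; σ²_E = ((17−7)/6)² = 2.778
te_F = (12 + 4·14 + 16)/6 = 84/6 = 14; σ²_F = ((16−12)/6)² = 0.444
te_G = (7 + 4·8 + 15)/6 = 54/6 = 9; σ²_G = ((15−7)/6)² = 1.778
te_H = (1 + 4·6 + 17)/6 = 42/6 = 7; σ²_H = ((17−1)/6)² = 7.111

Forward pass:
ES_A = 0; EF_A = 11
ES_B = 0; EF_B = 14
ES_C = 0; EF_C = 3
ES_D = max(EF_A=11, EF_B=14) = 14; EF_D = 14+10 = 24
ES_E = max(EF_A=11, EF_C=3) = 11; EF_E = 11+12 = 23
ES_F = max(EF_C=3, EF_D=24) = 24; EF_F = 24+14 = 38
ES_G = max(EF_B=14, EF_C=3) = 14; EF_G = 14+9 = 23
ES_H = max(EF_A=11, EF_C=3, EF_E=23, EF_F=38, EF_G=23) = 38; EF_H = 38+7 = 45
Expected project duration μ = 45 weeks. Critical path: B → D → F → H.

Variance along critical path = 7.111 + 7.111 + 0.444 + 7.111 = 21.778
σ = √21.778 = 4.667 weeks

4.67 weeks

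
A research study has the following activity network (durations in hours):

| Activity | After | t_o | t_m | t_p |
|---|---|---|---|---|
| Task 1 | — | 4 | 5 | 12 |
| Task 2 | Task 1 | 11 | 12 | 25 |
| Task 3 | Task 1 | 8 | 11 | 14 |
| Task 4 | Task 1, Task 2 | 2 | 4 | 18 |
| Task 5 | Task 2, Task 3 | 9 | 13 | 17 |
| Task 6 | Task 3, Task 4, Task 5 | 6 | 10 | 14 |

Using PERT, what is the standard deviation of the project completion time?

3.28 hours

te_Task 1 = (4 + 4·5 + 12)/6 = 36/6 = 6; σ²_Task 1 = ((12−4)/6)² = 1.778
te_Task 2 = (11 + 4·12 + 25)/6 = 84/6 = 14; σ²_Task 2 = ((25−11)/6)² = 5.444
te_Task 3 = (8 + 4·11 + 14)/6 = 66/6 = 11; σ²_Task 3 = ((14−8)/6)² = 1.000
te_Task 4 = (2 + 4·4 + 18)/6 = 36/6 = 6; σ²_Task 4 = ((18−2)/6)² = 7.111
te_Task 5 = (9 + 4·13 + 17)/6 = 78/6 = 13; σ²_Task 5 = ((17−9)/6)² = 1.778
te_Task 6 = (6 + 4·10 + 14)/6 = 60/6 = 10; σ²_Task 6 = ((14−6)/6)² = 1.778

Forward pass:
ES_Task 1 = 0; EF_Task 1 = 6
ES_Task 2 = 6; EF_Task 2 = 6+14 = 20
ES_Task 3 = 6; EF_Task 3 = 6+11 = 17
ES_Task 4 = max(EF_Task 1=6, EF_Task 2=20) = 20; EF_Task 4 = 20+6 = 26
ES_Task 5 = max(EF_Task 2=20, EF_Task 3=17) = 20; EF_Task 5 = 20+13 = 33
ES_Task 6 = max(EF_Task 3=17, EF_Task 4=26, EF_Task 5=33) = 33; EF_Task 6 = 33+10 = 43
Expected project duration μ = 43 hours. Critical path: Task 1 → Task 2 → Task 5 → Task 6.

Variance along critical path = 1.778 + 5.444 + 1.778 + 1.778 = 10.778
σ = √10.778 = 3.283 hours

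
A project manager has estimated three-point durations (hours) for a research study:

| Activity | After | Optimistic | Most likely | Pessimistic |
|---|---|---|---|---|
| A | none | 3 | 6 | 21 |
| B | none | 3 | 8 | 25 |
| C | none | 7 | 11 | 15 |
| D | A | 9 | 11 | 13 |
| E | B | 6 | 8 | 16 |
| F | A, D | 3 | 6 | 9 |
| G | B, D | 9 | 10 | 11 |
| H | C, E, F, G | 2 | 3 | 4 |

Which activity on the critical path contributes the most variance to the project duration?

A

te_A = (3 + 4·6 + 21)/6 = 48/6 = 8; σ²_A = ((21−3)/6)² = 9.000
te_B = (3 + 4·8 + 25)/6 = 60/6 = 10; σ²_B = ((25−3)/6)² = 13.444
te_C = (7 + 4·11 + 15)/6 = 66/6 = 11; σ²_C = ((15−7)/6)² = 1.778
te_D = (9 + 4·11 + 13)/6 = 66/6 = 11; σ²_D = ((13−9)/6)² = 0.444
te_E = (6 + 4·8 + 16)/6 = 54/6 = 9; σ²_E = ((16−6)/6)² = 2.778
te_F = (3 + 4·6 + 9)/6 = 36/6 = 6; σ²_F = ((9−3)/6)² = 1.000
te_G = (9 + 4·10 + 11)/6 = 60/6 = 10; σ²_G = ((11−9)/6)² = 0.111
te_H = (2 + 4·3 + 4)/6 = 18/6 = 3; σ²_H = ((4−2)/6)² = 0.111

Forward pass:
ES_A = 0; EF_A = 8
ES_B = 0; EF_B = 10
ES_C = 0; EF_C = 11
ES_D = 8; EF_D = 8+11 = 19
ES_E = 10; EF_E = 10+9 = 19
ES_F = max(EF_A=8, EF_D=19) = 19; EF_F = 19+6 = 25
ES_G = max(EF_B=10, EF_D=19) = 19; EF_G = 19+10 = 29
ES_H = max(EF_C=11, EF_E=19, EF_F=25, EF_G=29) = 29; EF_H = 29+3 = 32
Expected project duration μ = 32 hours. Critical path: A → D → G → H.

Variances on critical path: σ²_A=9.000, σ²_D=0.444, σ²_G=0.111, σ²_H=0.111.
Largest is σ²_A = 9.000.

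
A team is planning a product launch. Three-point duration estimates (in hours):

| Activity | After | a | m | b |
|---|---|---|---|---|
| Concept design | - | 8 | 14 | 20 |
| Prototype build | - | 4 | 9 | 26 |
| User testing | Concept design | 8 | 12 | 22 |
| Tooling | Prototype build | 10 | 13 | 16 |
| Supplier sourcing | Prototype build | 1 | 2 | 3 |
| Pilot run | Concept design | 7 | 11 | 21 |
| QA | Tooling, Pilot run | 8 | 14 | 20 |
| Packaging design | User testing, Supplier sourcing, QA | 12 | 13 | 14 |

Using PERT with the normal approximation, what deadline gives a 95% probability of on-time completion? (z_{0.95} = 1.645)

59.1 hours

te_Concept design = (8 + 4·14 + 20)/6 = 84/6 = 14; σ²_Concept design = ((20−8)/6)² = 4.000
te_Prototype build = (4 + 4·9 + 26)/6 = 66/6 = 11; σ²_Prototype build = ((26−4)/6)² = 13.444
te_User testing = (8 + 4·12 + 22)/6 = 78/6 = 13; σ²_User testing = ((22−8)/6)² = 5.444
te_Tooling = (10 + 4·13 + 16)/6 = 78/6 = 13; σ²_Tooling = ((16−10)/6)² = 1.000
te_Supplier sourcing = (1 + 4·2 + 3)/6 = 12/6 = 2; σ²_Supplier sourcing = ((3−1)/6)² = 0.111
te_Pilot run = (7 + 4·11 + 21)/6 = 72/6 = 12; σ²_Pilot run = ((21−7)/6)² = 5.444
te_QA = (8 + 4·14 + 20)/6 = 84/6 = 14; σ²_QA = ((20−8)/6)² = 4.000
te_Packaging design = (12 + 4·13 + 14)/6 = 78/6 = 13; σ²_Packaging design = ((14−12)/6)² = 0.111

Forward pass:
ES_Concept design = 0; EF_Concept design = 14
ES_Prototype build = 0; EF_Prototype build = 11
ES_User testing = 14; EF_User testing = 14+13 = 27
ES_Tooling = 11; EF_Tooling = 11+13 = 24
ES_Supplier sourcing = 11; EF_Supplier sourcing = 11+2 = 13
ES_Pilot run = 14; EF_Pilot run = 14+12 = 26
ES_QA = max(EF_Tooling=24, EF_Pilot run=26) = 26; EF_QA = 26+14 = 40
ES_Packaging design = max(EF_User testing=27, EF_Supplier sourcing=13, EF_QA=40) = 40; EF_Packaging design = 40+13 = 53
Expected project duration μ = 53 hours. Critical path: Concept design → Pilot run → QA → Packaging design.

Variance along critical path = 4.000 + 5.444 + 4.000 + 0.111 = 13.556; σ = 3.682 hours.
D = μ + z·σ = 53 + 1.645·3.682 = 59.1 hours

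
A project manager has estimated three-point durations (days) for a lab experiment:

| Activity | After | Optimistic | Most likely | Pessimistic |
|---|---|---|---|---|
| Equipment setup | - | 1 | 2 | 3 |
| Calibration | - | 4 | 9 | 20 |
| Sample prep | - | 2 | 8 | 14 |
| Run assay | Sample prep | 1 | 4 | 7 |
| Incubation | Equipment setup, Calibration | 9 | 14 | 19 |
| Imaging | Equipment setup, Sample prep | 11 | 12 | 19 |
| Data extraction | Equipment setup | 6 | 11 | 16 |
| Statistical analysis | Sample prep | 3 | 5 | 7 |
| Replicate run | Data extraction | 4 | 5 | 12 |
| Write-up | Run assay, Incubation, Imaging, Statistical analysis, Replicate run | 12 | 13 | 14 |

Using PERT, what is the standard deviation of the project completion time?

te_Equipment setup = (1 + 4·2 + 3)/6 = 12/6 = 2; σ²_Equipment setup = ((3−1)/6)² = 0.111
te_Calibration = (4 + 4·9 + 20)/6 = 60/6 = 10; σ²_Calibration = ((20−4)/6)² = 7.111
te_Sample prep = (2 + 4·8 + 14)/6 = 48/6 = 8; σ²_Sample prep = ((14−2)/6)² = 4.000
te_Run assay = (1 + 4·4 + 7)/6 = 24/6 = 4; σ²_Run assay = ((7−1)/6)² = 1.000
te_Incubation = (9 + 4·14 + 19)/6 = 84/6 = 14; σ²_Incubation = ((19−9)/6)² = 2.778
te_Imaging = (11 + 4·12 + 19)/6 = 78/6 = 13; σ²_Imaging = ((19−11)/6)² = 1.778
te_Data extraction = (6 + 4·11 + 16)/6 = 66/6 = 11; σ²_Data extraction = ((16−6)/6)² = 2.778
te_Statistical analysis = (3 + 4·5 + 7)/6 = 30/6 = 5; σ²_Statistical analysis = ((7−3)/6)² = 0.444
te_Replicate run = (4 + 4·5 + 12)/6 = 36/6 = 6; σ²_Replicate run = ((12−4)/6)² = 1.778
te_Write-up = (12 + 4·13 + 14)/6 = 78/6 = 13; σ²_Write-up = ((14−12)/6)² = 0.111

Forward pass:
ES_Equipment setup = 0; EF_Equipment setup = 2
ES_Calibration = 0; EF_Calibration = 10
ES_Sample prep = 0; EF_Sample prep = 8
ES_Run assay = 8; EF_Run assay = 8+4 = 12
ES_Incubation = max(EF_Equipment setup=2, EF_Calibration=10) = 10; EF_Incubation = 10+14 = 24
ES_Imaging = max(EF_Equipment setup=2, EF_Sample prep=8) = 8; EF_Imaging = 8+13 = 21
ES_Data extraction = 2; EF_Data extraction = 2+11 = 13
ES_Statistical analysis = 8; EF_Statistical analysis = 8+5 = 13
ES_Replicate run = 13; EF_Replicate run = 13+6 = 19
ES_Write-up = max(EF_Run assay=12, EF_Incubation=24, EF_Imaging=21, EF_Statistical analysis=13, EF_Replicate run=19) = 24; EF_Write-up = 24+13 = 37
Expected project duration μ = 37 days. Critical path: Calibration → Incubation → Write-up.

Variance along critical path = 7.111 + 2.778 + 0.111 = 10.000
σ = √10.000 = 3.162 days

3.16 days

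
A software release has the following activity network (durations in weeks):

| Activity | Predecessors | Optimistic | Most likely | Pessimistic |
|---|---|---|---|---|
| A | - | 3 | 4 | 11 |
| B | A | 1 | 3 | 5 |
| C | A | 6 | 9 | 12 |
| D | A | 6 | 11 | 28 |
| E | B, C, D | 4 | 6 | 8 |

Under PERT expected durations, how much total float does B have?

te_A = (3 + 4·4 + 11)/6 = 30/6 = 5
te_B = (1 + 4·3 + 5)/6 = 18/6 = 3
te_C = (6 + 4·9 + 12)/6 = 54/6 = 9
te_D = (6 + 4·11 + 28)/6 = 78/6 = 13
te_E = (4 + 4·6 + 8)/6 = 36/6 = 6

Forward pass:
ES_A = 0; EF_A = 5
ES_B = 5; EF_B = 5+3 = 8
ES_C = 5; EF_C = 5+9 = 14
ES_D = 5; EF_D = 5+13 = 18
ES_E = max(EF_B=8, EF_C=14, EF_D=18) = 18; EF_E = 18+6 = 24
Expected project duration μ = 24 weeks. Critical path: A → D → E.

Backward pass:
LF_E = 24; LS_E = 24−6 = 18
LF_D = LS_E = 18; LS_D = 18−13 = 5
LF_C = LS_E = 18; LS_C = 18−9 = 9
LF_B = LS_E = 18; LS_B = 18−3 = 15
LF_A = min(LS_B=15, LS_C=9, LS_D=5) = 5; LS_A = 5−5 = 0
Slack_B = LS_B − ES_B = 15 − 5 = 10

10 weeks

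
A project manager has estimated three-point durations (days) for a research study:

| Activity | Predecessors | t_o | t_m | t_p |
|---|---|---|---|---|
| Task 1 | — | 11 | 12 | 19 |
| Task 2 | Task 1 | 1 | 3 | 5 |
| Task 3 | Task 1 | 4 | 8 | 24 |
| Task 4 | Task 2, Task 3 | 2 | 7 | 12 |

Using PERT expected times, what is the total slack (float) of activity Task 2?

7 days

te_Task 1 = (11 + 4·12 + 19)/6 = 78/6 = 13
te_Task 2 = (1 + 4·3 + 5)/6 = 18/6 = 3
te_Task 3 = (4 + 4·8 + 24)/6 = 60/6 = 10
te_Task 4 = (2 + 4·7 + 12)/6 = 42/6 = 7

Forward pass:
ES_Task 1 = 0; EF_Task 1 = 13
ES_Task 2 = 13; EF_Task 2 = 13+3 = 16
ES_Task 3 = 13; EF_Task 3 = 13+10 = 23
ES_Task 4 = max(EF_Task 2=16, EF_Task 3=23) = 23; EF_Task 4 = 23+7 = 30
Expected project duration μ = 30 days. Critical path: Task 1 → Task 3 → Task 4.

Backward pass:
LF_Task 4 = 30; LS_Task 4 = 30−7 = 23
LF_Task 3 = LS_Task 4 = 23; LS_Task 3 = 23−10 = 13
LF_Task 2 = LS_Task 4 = 23; LS_Task 2 = 23−3 = 20
LF_Task 1 = min(LS_Task 2=20, LS_Task 3=13) = 13; LS_Task 1 = 13−13 = 0
Slack_Task 2 = LS_Task 2 − ES_Task 2 = 20 − 13 = 7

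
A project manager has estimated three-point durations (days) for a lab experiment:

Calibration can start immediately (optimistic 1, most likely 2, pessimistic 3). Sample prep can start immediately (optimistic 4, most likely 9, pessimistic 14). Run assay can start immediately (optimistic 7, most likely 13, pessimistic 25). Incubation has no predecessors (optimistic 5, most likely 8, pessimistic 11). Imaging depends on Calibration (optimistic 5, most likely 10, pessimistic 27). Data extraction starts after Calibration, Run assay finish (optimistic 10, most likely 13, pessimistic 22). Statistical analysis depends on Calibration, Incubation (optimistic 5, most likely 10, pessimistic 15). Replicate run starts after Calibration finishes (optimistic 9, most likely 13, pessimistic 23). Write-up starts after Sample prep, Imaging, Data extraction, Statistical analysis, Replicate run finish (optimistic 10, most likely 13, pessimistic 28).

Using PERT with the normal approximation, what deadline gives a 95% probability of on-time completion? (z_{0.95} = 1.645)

te_Calibration = (1 + 4·2 + 3)/6 = 12/6 = 2; σ²_Calibration = ((3−1)/6)² = 0.111
te_Sample prep = (4 + 4·9 + 14)/6 = 54/6 = 9; σ²_Sample prep = ((14−4)/6)² = 2.778
te_Run assay = (7 + 4·13 + 25)/6 = 84/6 = 14; σ²_Run assay = ((25−7)/6)² = 9.000
te_Incubation = (5 + 4·8 + 11)/6 = 48/6 = 8; σ²_Incubation = ((11−5)/6)² = 1.000
te_Imaging = (5 + 4·10 + 27)/6 = 72/6 = 12; σ²_Imaging = ((27−5)/6)² = 13.444
te_Data extraction = (10 + 4·13 + 22)/6 = 84/6 = 14; σ²_Data extraction = ((22−10)/6)² = 4.000
te_Statistical analysis = (5 + 4·10 + 15)/6 = 60/6 = 10; σ²_Statistical analysis = ((15−5)/6)² = 2.778
te_Replicate run = (9 + 4·13 + 23)/6 = 84/6 = 14; σ²_Replicate run = ((23−9)/6)² = 5.444
te_Write-up = (10 + 4·13 + 28)/6 = 90/6 = 15; σ²_Write-up = ((28−10)/6)² = 9.000

Forward pass:
ES_Calibration = 0; EF_Calibration = 2
ES_Sample prep = 0; EF_Sample prep = 9
ES_Run assay = 0; EF_Run assay = 14
ES_Incubation = 0; EF_Incubation = 8
ES_Imaging = 2; EF_Imaging = 2+12 = 14
ES_Data extraction = max(EF_Calibration=2, EF_Run assay=14) = 14; EF_Data extraction = 14+14 = 28
ES_Statistical analysis = max(EF_Calibration=2, EF_Incubation=8) = 8; EF_Statistical analysis = 8+10 = 18
ES_Replicate run = 2; EF_Replicate run = 2+14 = 16
ES_Write-up = max(EF_Sample prep=9, EF_Imaging=14, EF_Data extraction=28, EF_Statistical analysis=18, EF_Replicate run=16) = 28; EF_Write-up = 28+15 = 43
Expected project duration μ = 43 days. Critical path: Run assay → Data extraction → Write-up.

Variance along critical path = 9.000 + 4.000 + 9.000 = 22.000; σ = 4.690 days.
D = μ + z·σ = 43 + 1.645·4.690 = 50.7 days

50.7 days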